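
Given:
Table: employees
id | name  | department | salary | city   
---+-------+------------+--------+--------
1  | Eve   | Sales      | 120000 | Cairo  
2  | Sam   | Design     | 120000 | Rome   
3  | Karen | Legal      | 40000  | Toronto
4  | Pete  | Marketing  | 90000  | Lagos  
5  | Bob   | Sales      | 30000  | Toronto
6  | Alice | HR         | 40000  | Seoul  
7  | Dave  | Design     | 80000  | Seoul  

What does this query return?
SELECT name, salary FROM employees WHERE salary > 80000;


Filtering: salary > 80000
Matching: 3 rows

3 rows:
Eve, 120000
Sam, 120000
Pete, 90000


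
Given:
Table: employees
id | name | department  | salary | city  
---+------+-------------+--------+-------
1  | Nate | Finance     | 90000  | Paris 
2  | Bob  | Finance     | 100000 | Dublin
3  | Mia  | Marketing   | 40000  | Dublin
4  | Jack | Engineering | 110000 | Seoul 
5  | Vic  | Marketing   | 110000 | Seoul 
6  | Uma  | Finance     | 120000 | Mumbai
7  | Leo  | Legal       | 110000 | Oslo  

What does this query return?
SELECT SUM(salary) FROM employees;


SUM(salary) = 90000 + 100000 + 40000 + 110000 + 110000 + 120000 + 110000 = 680000

680000


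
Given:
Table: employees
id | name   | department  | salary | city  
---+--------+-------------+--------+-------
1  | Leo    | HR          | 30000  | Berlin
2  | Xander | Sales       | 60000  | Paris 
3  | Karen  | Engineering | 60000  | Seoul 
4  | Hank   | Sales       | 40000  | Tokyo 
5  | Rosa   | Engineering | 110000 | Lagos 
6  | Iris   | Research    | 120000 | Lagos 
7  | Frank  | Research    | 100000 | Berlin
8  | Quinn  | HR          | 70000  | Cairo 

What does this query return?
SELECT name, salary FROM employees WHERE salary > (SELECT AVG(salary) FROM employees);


Subquery: AVG(salary) = 73750.0
Filtering: salary > 73750.0
  Rosa (110000) -> MATCH
  Iris (120000) -> MATCH
  Frank (100000) -> MATCH


3 rows:
Rosa, 110000
Iris, 120000
Frank, 100000


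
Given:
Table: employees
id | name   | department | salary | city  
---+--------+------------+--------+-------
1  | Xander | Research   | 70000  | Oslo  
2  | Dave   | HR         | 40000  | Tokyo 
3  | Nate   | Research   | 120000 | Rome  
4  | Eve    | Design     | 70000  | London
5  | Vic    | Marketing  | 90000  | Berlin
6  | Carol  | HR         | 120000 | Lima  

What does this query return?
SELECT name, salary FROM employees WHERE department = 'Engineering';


Filtering: department = 'Engineering'
Matching rows: 0

Empty result set (0 rows)


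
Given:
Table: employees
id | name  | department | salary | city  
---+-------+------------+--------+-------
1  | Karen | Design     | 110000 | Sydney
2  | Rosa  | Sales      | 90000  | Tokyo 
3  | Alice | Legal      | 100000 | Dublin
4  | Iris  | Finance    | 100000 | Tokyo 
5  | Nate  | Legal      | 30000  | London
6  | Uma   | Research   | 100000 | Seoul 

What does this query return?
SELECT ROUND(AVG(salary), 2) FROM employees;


SUM(salary) = 530000
COUNT = 6
ROUND(AVG, 2) = ROUND(530000 / 6, 2) = 88333.33

88333.33


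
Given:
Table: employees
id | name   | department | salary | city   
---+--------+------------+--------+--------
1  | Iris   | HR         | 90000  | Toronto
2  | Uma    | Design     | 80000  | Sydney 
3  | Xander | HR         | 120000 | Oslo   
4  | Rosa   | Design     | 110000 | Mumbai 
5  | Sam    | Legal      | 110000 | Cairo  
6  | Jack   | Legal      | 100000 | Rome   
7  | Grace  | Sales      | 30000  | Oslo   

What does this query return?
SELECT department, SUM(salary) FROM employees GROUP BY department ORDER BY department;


Summing salary within each department:
  Design: 80000 + 110000 = 190000
  HR: 90000 + 120000 = 210000
  Legal: 110000 + 100000 = 210000
  Sales: 30000 = 30000


4 groups:
Design, 190000
HR, 210000
Legal, 210000
Sales, 30000


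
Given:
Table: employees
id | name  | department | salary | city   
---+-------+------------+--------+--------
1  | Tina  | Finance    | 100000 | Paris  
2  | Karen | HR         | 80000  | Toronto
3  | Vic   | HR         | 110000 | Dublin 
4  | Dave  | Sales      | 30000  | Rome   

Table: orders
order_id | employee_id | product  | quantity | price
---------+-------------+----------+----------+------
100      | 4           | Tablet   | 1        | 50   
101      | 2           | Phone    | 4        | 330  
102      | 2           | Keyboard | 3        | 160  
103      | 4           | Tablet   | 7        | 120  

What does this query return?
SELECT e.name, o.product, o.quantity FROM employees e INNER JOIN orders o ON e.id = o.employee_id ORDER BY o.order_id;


Joining employees.id = orders.employee_id:
  employee Dave (id=4) -> order Tablet
  employee Karen (id=2) -> order Phone
  employee Karen (id=2) -> order Keyboard
  employee Dave (id=4) -> order Tablet


4 rows:
Dave, Tablet, 1
Karen, Phone, 4
Karen, Keyboard, 3
Dave, Tablet, 7


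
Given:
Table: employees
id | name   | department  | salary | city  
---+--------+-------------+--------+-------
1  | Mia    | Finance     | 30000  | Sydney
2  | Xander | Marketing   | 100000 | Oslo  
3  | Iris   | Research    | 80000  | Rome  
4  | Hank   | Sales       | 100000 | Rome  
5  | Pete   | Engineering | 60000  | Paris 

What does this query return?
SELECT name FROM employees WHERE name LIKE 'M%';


LIKE 'M%' matches names starting with 'M'
Matching: 1

1 rows:
Mia


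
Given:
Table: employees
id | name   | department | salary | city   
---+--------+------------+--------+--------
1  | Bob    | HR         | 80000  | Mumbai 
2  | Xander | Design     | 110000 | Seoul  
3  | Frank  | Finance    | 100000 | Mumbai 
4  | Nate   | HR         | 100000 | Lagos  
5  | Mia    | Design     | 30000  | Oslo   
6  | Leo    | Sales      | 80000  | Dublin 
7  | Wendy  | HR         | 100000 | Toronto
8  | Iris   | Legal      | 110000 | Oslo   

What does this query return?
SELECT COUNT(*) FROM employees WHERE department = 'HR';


Counting rows where department = 'HR'
  Bob -> MATCH
  Nate -> MATCH
  Wendy -> MATCH


3


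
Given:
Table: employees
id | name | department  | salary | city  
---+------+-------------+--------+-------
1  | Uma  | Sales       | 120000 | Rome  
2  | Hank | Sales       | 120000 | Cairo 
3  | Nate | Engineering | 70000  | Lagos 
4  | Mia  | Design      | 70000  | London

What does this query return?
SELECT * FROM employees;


SELECT * returns all 4 rows with all columns

4 rows:
1, Uma, Sales, 120000, Rome
2, Hank, Sales, 120000, Cairo
3, Nate, Engineering, 70000, Lagos
4, Mia, Design, 70000, London


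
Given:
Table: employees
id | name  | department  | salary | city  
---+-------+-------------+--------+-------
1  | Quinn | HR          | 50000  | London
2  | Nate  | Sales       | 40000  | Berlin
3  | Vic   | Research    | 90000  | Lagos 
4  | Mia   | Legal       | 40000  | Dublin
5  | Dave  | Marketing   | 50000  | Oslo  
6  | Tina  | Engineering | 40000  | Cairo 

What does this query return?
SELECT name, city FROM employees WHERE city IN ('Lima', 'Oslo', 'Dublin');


Filtering: city IN ('Lima', 'Oslo', 'Dublin')
Matching: 2 rows

2 rows:
Mia, Dublin
Dave, Oslo


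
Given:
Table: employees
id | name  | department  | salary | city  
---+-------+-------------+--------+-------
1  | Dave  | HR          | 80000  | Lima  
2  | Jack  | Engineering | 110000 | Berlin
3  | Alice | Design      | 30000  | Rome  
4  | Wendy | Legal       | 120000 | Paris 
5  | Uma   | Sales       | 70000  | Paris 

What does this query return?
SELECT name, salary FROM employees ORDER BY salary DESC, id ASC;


Sorting by salary DESC, then id ASC for ties

5 rows:
Wendy, 120000
Jack, 110000
Dave, 80000
Uma, 70000
Alice, 30000


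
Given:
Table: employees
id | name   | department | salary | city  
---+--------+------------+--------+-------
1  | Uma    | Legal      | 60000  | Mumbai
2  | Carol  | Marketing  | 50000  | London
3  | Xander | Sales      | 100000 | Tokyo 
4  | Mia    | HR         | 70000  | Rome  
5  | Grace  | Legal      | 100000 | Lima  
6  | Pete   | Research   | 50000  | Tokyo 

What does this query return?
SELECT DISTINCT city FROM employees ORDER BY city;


All 'city' values (row order): Mumbai, London, Tokyo, Rome, Lima, Tokyo
Removing duplicates leaves 5 unique value(s).

5 values:
Lima
London
Mumbai
Rome
Tokyo


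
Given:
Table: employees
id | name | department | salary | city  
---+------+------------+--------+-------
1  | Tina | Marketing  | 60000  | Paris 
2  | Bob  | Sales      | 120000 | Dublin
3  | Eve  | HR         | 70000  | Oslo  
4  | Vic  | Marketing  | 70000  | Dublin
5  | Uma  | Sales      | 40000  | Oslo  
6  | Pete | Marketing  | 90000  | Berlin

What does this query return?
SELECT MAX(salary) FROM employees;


Salaries: 60000, 120000, 70000, 70000, 40000, 90000
MAX = 120000

120000


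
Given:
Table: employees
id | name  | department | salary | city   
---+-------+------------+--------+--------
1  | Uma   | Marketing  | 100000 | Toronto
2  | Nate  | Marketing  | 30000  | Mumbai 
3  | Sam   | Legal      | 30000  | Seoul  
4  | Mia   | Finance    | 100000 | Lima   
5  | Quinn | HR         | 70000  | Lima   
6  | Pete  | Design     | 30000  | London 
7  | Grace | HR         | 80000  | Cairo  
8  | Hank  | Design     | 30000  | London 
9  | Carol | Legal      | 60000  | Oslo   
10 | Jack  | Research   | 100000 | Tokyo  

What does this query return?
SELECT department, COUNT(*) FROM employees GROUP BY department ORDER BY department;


Assigning each row to its department group:
  Uma -> Marketing
  Nate -> Marketing
  Sam -> Legal
  Mia -> Finance
  Quinn -> HR
  Pete -> Design
  Grace -> HR
  Hank -> Design
  Carol -> Legal
  Jack -> Research


6 groups:
Design, 2
Finance, 1
HR, 2
Legal, 2
Marketing, 2
Research, 1


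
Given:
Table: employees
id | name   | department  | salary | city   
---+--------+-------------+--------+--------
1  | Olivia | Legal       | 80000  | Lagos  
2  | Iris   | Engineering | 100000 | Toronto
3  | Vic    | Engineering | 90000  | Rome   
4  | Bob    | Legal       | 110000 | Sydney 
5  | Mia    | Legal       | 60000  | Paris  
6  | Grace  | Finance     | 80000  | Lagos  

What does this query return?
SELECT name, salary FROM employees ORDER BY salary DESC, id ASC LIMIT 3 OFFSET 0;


Sort by salary DESC (id ASC tiebreak), then skip 0 and take 3
Rows 1 through 3

3 rows:
Bob, 110000
Iris, 100000
Vic, 90000


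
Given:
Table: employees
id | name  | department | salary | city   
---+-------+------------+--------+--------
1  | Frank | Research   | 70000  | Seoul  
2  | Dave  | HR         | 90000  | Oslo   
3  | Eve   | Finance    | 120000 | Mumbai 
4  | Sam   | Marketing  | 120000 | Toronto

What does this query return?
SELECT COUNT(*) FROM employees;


COUNT(*) counts all rows

4


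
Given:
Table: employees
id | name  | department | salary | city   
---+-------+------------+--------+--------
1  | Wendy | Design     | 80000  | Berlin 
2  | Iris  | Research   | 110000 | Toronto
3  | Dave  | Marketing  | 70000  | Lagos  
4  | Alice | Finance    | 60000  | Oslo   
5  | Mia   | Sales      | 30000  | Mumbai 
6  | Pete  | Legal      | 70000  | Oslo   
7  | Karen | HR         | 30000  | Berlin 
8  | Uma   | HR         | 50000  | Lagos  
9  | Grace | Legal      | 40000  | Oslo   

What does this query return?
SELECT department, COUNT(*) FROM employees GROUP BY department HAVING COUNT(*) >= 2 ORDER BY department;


Groups with count >= 2:
  HR: 2 -> PASS
  Legal: 2 -> PASS
  Design: 1 -> filtered out
  Finance: 1 -> filtered out
  Marketing: 1 -> filtered out
  Research: 1 -> filtered out
  Sales: 1 -> filtered out


2 groups:
HR, 2
Legal, 2


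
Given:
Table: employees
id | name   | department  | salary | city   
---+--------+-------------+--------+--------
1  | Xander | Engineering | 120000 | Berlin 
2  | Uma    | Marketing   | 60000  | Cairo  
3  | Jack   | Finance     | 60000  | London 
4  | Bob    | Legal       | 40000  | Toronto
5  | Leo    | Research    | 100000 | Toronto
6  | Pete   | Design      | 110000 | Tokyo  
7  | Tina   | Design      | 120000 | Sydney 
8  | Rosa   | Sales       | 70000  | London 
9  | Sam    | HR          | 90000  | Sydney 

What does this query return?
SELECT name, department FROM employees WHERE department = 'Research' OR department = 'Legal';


Filtering: department = 'Research' OR 'Legal'
Matching: 2 rows

2 rows:
Bob, Legal
Leo, Research


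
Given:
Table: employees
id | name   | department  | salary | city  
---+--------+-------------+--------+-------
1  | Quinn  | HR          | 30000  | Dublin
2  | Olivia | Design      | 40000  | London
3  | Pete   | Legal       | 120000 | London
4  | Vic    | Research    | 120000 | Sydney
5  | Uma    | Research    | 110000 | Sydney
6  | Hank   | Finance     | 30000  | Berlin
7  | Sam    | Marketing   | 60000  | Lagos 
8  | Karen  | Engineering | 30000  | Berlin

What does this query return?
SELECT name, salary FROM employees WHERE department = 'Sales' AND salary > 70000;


Filtering: department = 'Sales' AND salary > 70000
Matching: 0 rows

Empty result set (0 rows)


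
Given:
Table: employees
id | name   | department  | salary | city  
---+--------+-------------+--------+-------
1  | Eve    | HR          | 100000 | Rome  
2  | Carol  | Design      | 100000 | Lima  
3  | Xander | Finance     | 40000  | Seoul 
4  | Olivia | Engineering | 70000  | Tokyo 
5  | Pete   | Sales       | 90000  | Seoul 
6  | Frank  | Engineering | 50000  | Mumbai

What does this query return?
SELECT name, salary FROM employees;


Projecting columns: name, salary

6 rows:
Eve, 100000
Carol, 100000
Xander, 40000
Olivia, 70000
Pete, 90000
Frank, 50000


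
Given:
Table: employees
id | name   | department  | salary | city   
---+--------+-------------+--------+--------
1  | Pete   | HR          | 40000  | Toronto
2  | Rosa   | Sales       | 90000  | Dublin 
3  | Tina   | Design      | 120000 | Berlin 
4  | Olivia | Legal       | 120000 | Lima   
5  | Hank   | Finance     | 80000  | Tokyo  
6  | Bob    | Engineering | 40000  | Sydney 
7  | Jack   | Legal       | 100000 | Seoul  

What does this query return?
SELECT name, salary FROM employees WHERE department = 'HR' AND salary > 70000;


Filtering: department = 'HR' AND salary > 70000
Matching: 0 rows

Empty result set (0 rows)


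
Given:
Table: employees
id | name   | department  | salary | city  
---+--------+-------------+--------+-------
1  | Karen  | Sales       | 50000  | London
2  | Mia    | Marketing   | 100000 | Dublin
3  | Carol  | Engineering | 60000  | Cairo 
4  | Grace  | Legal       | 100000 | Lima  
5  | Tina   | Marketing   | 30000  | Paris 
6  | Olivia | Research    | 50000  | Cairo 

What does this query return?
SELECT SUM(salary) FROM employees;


SUM(salary) = 50000 + 100000 + 60000 + 100000 + 30000 + 50000 = 390000

390000


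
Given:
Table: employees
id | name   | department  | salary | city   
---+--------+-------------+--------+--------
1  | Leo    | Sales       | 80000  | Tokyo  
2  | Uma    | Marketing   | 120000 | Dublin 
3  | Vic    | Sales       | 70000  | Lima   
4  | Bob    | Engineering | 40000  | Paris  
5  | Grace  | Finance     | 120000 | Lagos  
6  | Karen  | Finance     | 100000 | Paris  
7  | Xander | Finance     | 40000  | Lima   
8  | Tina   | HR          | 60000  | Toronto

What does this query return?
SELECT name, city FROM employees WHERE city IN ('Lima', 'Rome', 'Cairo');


Filtering: city IN ('Lima', 'Rome', 'Cairo')
Matching: 2 rows

2 rows:
Vic, Lima
Xander, Lima


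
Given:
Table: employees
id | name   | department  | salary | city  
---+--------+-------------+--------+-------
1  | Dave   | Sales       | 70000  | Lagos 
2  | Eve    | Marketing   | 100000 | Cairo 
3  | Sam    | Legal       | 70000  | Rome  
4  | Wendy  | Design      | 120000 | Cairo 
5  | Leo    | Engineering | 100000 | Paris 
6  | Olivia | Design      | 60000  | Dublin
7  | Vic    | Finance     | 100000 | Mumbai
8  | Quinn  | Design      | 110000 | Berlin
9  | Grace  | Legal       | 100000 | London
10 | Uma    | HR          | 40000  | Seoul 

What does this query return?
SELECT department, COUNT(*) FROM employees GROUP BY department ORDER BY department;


Assigning each row to its department group:
  Dave -> Sales
  Eve -> Marketing
  Sam -> Legal
  Wendy -> Design
  Leo -> Engineering
  Olivia -> Design
  Vic -> Finance
  Quinn -> Design
  Grace -> Legal
  Uma -> HR


7 groups:
Design, 3
Engineering, 1
Finance, 1
HR, 1
Legal, 2
Marketing, 1
Sales, 1


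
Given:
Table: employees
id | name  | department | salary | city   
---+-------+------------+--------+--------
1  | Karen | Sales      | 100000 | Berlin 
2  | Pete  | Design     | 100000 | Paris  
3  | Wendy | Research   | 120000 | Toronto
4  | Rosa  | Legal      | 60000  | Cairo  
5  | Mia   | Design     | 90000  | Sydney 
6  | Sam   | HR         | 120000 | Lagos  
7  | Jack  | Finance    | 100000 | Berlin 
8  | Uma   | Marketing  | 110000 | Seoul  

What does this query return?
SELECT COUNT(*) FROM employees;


COUNT(*) counts all rows

8


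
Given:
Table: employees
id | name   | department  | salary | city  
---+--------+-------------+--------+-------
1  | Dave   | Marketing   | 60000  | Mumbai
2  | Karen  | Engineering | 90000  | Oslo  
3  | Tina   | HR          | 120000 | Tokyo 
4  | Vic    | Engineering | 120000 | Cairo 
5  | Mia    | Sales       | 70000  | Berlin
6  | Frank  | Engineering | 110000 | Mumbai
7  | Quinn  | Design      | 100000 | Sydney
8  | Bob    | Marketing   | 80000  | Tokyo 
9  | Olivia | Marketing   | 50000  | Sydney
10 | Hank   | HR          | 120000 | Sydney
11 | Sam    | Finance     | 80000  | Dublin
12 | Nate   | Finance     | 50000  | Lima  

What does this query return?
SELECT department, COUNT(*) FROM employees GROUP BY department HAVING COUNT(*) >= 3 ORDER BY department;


Groups with count >= 3:
  Engineering: 3 -> PASS
  Marketing: 3 -> PASS
  Design: 1 -> filtered out
  Finance: 2 -> filtered out
  HR: 2 -> filtered out
  Sales: 1 -> filtered out


2 groups:
Engineering, 3
Marketing, 3


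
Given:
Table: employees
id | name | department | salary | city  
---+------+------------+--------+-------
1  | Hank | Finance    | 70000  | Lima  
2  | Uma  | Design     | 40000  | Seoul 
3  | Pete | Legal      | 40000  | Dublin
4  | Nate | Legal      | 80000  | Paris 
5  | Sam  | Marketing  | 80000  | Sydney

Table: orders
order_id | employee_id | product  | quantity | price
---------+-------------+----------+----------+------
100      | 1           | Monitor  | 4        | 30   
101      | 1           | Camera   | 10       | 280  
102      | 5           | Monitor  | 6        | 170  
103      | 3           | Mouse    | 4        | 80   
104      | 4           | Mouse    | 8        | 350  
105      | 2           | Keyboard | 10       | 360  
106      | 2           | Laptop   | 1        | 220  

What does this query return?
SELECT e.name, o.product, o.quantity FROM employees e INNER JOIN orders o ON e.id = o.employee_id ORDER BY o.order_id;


Joining employees.id = orders.employee_id:
  employee Hank (id=1) -> order Monitor
  employee Hank (id=1) -> order Camera
  employee Sam (id=5) -> order Monitor
  employee Pete (id=3) -> order Mouse
  employee Nate (id=4) -> order Mouse
  employee Uma (id=2) -> order Keyboard
  employee Uma (id=2) -> order Laptop


7 rows:
Hank, Monitor, 4
Hank, Camera, 10
Sam, Monitor, 6
Pete, Mouse, 4
Nate, Mouse, 8
Uma, Keyboard, 10
Uma, Laptop, 1


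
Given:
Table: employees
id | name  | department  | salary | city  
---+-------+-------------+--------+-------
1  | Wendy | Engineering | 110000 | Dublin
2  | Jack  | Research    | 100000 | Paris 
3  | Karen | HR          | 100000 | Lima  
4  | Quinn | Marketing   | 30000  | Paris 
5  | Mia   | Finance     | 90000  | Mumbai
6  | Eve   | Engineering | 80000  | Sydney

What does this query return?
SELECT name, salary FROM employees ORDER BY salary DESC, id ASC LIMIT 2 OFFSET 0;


Sort by salary DESC (id ASC tiebreak), then skip 0 and take 2
Rows 1 through 2

2 rows:
Wendy, 110000
Jack, 100000


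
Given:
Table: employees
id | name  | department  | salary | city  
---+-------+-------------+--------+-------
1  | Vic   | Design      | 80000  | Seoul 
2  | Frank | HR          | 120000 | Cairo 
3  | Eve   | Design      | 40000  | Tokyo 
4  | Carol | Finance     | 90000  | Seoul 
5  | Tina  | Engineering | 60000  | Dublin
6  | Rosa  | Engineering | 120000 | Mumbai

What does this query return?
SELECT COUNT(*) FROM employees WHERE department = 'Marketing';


Counting rows where department = 'Marketing'


0


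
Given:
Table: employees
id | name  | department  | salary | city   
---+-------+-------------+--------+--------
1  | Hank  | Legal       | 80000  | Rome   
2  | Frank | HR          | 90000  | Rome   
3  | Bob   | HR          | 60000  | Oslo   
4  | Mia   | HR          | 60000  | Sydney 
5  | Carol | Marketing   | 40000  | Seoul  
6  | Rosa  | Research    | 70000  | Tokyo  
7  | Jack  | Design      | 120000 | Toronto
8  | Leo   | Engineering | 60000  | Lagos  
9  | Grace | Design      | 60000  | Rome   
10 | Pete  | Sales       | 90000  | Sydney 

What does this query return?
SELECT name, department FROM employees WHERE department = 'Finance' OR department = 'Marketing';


Filtering: department = 'Finance' OR 'Marketing'
Matching: 1 rows

1 rows:
Carol, Marketing


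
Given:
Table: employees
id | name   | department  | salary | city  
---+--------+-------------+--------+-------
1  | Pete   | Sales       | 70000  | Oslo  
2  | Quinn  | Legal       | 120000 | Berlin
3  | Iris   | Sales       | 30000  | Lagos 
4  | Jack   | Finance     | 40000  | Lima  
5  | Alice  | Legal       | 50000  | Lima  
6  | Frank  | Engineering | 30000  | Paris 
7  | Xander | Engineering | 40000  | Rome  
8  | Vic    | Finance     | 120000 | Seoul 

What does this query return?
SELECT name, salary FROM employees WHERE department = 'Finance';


Filtering: department = 'Finance'
Matching rows: 2

2 rows:
Jack, 40000
Vic, 120000


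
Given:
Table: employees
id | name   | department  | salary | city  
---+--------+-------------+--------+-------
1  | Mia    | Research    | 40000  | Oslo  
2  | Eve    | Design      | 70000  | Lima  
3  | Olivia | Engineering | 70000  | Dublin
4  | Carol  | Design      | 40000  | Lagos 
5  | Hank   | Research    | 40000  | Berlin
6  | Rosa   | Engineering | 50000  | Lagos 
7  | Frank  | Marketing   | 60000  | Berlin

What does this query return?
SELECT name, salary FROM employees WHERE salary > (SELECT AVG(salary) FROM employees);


Subquery: AVG(salary) = 52857.14
Filtering: salary > 52857.14
  Eve (70000) -> MATCH
  Olivia (70000) -> MATCH
  Frank (60000) -> MATCH


3 rows:
Eve, 70000
Olivia, 70000
Frank, 60000


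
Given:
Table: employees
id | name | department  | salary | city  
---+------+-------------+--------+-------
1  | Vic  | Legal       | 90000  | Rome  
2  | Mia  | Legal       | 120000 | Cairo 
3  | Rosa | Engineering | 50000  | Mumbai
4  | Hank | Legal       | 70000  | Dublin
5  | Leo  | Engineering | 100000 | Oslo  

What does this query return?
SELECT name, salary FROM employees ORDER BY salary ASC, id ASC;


Sorting by salary ASC, then id ASC for ties

5 rows:
Rosa, 50000
Hank, 70000
Vic, 90000
Leo, 100000
Mia, 120000


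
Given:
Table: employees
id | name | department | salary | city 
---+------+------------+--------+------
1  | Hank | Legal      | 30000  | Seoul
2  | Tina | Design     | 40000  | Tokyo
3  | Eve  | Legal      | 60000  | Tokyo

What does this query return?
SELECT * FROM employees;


SELECT * returns all 3 rows with all columns

3 rows:
1, Hank, Legal, 30000, Seoul
2, Tina, Design, 40000, Tokyo
3, Eve, Legal, 60000, Tokyo


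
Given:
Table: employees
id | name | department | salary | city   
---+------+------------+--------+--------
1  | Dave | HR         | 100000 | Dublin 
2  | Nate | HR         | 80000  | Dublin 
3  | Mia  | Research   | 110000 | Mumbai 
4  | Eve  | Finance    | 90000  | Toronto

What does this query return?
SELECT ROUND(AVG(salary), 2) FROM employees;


SUM(salary) = 380000
COUNT = 4
ROUND(AVG, 2) = ROUND(380000 / 4, 2) = 95000.0

95000.0


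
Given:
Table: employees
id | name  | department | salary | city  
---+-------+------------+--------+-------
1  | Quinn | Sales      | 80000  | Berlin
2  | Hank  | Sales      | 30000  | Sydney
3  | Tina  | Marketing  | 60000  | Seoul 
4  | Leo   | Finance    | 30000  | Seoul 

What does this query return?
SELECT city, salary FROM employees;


Projecting columns: city, salary

4 rows:
Berlin, 80000
Sydney, 30000
Seoul, 60000
Seoul, 30000


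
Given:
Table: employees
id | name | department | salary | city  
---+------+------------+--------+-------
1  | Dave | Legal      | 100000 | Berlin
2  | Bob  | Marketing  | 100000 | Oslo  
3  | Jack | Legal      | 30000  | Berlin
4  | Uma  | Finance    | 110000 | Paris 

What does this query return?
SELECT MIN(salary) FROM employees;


Salaries: 100000, 100000, 30000, 110000
MIN = 30000

30000


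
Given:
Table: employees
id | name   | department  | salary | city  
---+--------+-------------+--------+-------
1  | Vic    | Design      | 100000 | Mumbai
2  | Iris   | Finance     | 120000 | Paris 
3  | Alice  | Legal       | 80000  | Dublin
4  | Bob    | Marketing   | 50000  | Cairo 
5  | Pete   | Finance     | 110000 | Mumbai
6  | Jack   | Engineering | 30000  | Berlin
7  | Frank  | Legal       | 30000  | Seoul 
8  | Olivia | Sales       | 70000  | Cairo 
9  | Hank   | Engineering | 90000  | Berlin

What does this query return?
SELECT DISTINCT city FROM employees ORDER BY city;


All 'city' values (row order): Mumbai, Paris, Dublin, Cairo, Mumbai, Berlin, Seoul, Cairo, Berlin
Removing duplicates leaves 6 unique value(s).

6 values:
Berlin
Cairo
Dublin
Mumbai
Paris
Seoul


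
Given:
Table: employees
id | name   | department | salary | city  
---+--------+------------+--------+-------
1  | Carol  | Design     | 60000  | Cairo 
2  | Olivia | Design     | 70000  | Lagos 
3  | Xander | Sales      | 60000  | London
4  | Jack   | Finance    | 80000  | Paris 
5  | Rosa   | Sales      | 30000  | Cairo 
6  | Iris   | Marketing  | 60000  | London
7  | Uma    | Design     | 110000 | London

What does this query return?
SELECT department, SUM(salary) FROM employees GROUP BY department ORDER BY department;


Summing salary within each department:
  Design: 60000 + 70000 + 110000 = 240000
  Finance: 80000 = 80000
  Marketing: 60000 = 60000
  Sales: 60000 + 30000 = 90000


4 groups:
Design, 240000
Finance, 80000
Marketing, 60000
Sales, 90000


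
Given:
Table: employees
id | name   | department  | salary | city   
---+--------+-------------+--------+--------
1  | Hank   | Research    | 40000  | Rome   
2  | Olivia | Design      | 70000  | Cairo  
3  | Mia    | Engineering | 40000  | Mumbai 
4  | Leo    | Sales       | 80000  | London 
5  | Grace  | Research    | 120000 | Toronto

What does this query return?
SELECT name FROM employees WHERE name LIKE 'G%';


LIKE 'G%' matches names starting with 'G'
Matching: 1

1 rows:
Grace


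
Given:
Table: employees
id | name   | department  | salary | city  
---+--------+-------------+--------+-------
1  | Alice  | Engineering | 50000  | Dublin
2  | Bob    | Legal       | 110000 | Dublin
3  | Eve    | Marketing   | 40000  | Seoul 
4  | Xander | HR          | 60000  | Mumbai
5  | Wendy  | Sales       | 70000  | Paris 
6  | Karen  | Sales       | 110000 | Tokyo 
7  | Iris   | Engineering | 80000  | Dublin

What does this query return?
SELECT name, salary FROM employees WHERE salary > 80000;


Filtering: salary > 80000
Matching: 2 rows

2 rows:
Bob, 110000
Karen, 110000


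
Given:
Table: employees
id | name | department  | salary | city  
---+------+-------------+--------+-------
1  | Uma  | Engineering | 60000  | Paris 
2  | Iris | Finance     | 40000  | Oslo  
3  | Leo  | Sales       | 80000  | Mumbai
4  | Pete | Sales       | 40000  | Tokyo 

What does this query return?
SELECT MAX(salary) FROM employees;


Salaries: 60000, 40000, 80000, 40000
MAX = 80000

80000


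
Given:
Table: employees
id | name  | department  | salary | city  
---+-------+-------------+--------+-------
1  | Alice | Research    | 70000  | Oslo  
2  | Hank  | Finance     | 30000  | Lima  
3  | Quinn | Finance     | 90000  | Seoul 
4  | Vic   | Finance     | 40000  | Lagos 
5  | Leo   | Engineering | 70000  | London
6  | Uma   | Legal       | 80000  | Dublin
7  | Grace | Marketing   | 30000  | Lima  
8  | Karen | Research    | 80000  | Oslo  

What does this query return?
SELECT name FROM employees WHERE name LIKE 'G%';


LIKE 'G%' matches names starting with 'G'
Matching: 1

1 rows:
Grace


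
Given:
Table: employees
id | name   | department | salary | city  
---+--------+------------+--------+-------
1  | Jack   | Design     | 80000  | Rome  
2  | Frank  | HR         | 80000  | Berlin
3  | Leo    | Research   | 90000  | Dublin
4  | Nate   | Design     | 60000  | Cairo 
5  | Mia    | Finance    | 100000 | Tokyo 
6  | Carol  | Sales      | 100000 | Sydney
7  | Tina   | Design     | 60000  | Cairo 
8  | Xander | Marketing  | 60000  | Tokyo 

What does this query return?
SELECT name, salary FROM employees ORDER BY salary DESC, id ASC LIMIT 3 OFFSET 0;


Sort by salary DESC (id ASC tiebreak), then skip 0 and take 3
Rows 1 through 3

3 rows:
Mia, 100000
Carol, 100000
Leo, 90000


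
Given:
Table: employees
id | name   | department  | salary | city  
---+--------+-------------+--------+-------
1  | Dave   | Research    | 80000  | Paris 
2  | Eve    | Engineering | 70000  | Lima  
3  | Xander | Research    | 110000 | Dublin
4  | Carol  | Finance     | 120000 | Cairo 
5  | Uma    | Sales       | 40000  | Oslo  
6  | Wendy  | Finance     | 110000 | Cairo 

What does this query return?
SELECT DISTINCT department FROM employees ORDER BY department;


All 'department' values (row order): Research, Engineering, Research, Finance, Sales, Finance
Removing duplicates leaves 4 unique value(s).

4 values:
Engineering
Finance
Research
Sales


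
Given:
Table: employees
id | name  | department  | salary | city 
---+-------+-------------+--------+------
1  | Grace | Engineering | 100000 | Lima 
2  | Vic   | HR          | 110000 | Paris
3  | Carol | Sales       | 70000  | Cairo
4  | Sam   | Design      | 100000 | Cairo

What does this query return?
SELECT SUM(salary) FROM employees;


SUM(salary) = 100000 + 110000 + 70000 + 100000 = 380000

380000


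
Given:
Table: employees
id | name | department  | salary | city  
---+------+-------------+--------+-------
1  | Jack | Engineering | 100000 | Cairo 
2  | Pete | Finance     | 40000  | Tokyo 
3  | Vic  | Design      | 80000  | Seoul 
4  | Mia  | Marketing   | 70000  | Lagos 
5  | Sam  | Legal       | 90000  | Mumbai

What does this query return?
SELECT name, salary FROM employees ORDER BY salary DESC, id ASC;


Sorting by salary DESC, then id ASC for ties

5 rows:
Jack, 100000
Sam, 90000
Vic, 80000
Mia, 70000
Pete, 40000


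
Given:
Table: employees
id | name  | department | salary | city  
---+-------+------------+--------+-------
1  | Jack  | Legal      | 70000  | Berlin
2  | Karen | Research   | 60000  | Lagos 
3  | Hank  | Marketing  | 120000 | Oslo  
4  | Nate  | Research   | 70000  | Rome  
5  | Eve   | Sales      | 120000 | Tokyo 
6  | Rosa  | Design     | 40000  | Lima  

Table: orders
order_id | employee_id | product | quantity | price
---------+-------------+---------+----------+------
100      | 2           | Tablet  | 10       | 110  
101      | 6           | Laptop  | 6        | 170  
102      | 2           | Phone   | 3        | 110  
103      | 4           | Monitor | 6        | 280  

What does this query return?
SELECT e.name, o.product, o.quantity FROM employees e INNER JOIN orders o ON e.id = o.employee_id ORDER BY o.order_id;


Joining employees.id = orders.employee_id:
  employee Karen (id=2) -> order Tablet
  employee Rosa (id=6) -> order Laptop
  employee Karen (id=2) -> order Phone
  employee Nate (id=4) -> order Monitor


4 rows:
Karen, Tablet, 10
Rosa, Laptop, 6
Karen, Phone, 3
Nate, Monitor, 6


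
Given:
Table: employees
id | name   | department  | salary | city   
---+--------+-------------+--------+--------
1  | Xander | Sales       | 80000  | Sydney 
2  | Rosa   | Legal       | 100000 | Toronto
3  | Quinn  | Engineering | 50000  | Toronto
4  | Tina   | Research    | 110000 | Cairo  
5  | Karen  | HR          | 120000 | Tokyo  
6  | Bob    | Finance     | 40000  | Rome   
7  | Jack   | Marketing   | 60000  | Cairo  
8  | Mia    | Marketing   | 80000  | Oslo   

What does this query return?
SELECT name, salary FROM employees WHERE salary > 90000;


Filtering: salary > 90000
Matching: 3 rows

3 rows:
Rosa, 100000
Tina, 110000
Karen, 120000


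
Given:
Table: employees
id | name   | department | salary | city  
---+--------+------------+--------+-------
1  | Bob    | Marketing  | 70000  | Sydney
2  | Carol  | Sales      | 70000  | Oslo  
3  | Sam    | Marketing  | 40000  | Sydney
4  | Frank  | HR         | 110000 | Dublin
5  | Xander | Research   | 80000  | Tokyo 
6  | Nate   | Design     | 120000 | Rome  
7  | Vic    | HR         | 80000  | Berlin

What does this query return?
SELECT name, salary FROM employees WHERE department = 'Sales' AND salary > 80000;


Filtering: department = 'Sales' AND salary > 80000
Matching: 0 rows

Empty result set (0 rows)


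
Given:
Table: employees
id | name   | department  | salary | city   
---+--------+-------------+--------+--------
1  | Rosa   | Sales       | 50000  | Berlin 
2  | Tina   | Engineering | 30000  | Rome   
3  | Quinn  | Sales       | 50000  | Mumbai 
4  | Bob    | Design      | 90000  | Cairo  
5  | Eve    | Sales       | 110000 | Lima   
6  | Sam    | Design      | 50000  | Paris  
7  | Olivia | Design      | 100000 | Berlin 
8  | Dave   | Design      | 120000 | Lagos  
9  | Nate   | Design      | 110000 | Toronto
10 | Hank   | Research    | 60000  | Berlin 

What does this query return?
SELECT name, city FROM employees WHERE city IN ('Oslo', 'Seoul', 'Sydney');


Filtering: city IN ('Oslo', 'Seoul', 'Sydney')
Matching: 0 rows

Empty result set (0 rows)


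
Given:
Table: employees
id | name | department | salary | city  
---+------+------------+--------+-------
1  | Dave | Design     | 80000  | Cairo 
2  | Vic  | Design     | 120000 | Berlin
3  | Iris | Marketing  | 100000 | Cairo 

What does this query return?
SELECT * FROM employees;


SELECT * returns all 3 rows with all columns

3 rows:
1, Dave, Design, 80000, Cairo
2, Vic, Design, 120000, Berlin
3, Iris, Marketing, 100000, Cairo


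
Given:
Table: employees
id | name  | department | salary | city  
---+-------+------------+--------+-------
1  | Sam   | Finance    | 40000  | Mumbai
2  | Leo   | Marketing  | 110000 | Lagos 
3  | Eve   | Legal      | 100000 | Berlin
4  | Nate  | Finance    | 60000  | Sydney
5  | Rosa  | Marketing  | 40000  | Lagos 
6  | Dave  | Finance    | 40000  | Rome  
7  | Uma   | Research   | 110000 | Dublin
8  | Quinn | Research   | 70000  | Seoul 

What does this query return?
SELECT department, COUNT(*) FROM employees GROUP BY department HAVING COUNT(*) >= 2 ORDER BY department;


Groups with count >= 2:
  Finance: 3 -> PASS
  Marketing: 2 -> PASS
  Research: 2 -> PASS
  Legal: 1 -> filtered out


3 groups:
Finance, 3
Marketing, 2
Research, 2


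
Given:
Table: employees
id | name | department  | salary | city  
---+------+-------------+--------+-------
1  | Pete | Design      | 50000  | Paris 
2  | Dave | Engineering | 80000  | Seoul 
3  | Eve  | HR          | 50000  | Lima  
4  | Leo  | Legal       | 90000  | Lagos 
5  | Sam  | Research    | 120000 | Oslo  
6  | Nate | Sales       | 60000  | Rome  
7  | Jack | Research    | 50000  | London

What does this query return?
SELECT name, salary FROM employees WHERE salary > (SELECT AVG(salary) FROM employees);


Subquery: AVG(salary) = 71428.57
Filtering: salary > 71428.57
  Dave (80000) -> MATCH
  Leo (90000) -> MATCH
  Sam (120000) -> MATCH


3 rows:
Dave, 80000
Leo, 90000
Sam, 120000


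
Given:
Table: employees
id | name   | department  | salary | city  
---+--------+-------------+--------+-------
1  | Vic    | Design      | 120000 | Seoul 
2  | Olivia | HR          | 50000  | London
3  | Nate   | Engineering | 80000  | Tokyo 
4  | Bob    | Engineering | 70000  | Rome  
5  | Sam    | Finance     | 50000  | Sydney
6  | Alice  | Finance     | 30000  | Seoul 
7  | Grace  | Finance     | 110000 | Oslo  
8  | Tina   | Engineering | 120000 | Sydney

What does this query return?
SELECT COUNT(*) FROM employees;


COUNT(*) counts all rows

8


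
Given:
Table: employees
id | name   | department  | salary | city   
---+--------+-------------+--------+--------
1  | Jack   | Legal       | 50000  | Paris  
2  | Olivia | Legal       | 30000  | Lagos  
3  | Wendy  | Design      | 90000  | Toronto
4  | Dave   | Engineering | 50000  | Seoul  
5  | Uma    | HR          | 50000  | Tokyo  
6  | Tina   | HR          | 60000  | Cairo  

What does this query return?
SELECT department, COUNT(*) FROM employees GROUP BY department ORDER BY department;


Assigning each row to its department group:
  Jack -> Legal
  Olivia -> Legal
  Wendy -> Design
  Dave -> Engineering
  Uma -> HR
  Tina -> HR


4 groups:
Design, 1
Engineering, 1
HR, 2
Legal, 2


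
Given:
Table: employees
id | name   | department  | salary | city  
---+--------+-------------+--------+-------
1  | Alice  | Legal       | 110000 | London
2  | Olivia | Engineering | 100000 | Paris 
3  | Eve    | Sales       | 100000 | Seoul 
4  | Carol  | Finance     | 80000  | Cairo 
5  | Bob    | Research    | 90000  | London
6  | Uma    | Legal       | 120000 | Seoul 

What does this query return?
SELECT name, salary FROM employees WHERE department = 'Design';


Filtering: department = 'Design'
Matching rows: 0

Empty result set (0 rows)


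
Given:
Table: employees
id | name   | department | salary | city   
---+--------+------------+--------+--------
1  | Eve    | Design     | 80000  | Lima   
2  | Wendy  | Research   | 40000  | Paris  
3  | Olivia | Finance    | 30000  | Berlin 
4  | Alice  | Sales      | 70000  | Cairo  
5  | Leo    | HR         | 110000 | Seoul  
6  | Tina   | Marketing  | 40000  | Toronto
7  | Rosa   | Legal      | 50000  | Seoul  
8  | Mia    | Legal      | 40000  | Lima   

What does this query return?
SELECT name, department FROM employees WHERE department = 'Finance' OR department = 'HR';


Filtering: department = 'Finance' OR 'HR'
Matching: 2 rows

2 rows:
Olivia, Finance
Leo, HR


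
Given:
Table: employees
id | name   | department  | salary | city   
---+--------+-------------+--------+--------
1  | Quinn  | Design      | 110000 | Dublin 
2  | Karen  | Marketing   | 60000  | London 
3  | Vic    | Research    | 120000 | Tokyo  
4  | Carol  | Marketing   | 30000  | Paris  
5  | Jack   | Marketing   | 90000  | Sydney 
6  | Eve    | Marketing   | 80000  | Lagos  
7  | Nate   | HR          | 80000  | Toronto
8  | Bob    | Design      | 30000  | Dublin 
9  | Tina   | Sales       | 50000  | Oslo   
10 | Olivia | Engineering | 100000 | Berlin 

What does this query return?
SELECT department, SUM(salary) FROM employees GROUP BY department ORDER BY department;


Summing salary within each department:
  Design: 110000 + 30000 = 140000
  Engineering: 100000 = 100000
  HR: 80000 = 80000
  Marketing: 60000 + 30000 + 90000 + 80000 = 260000
  Research: 120000 = 120000
  Sales: 50000 = 50000


6 groups:
Design, 140000
Engineering, 100000
HR, 80000
Marketing, 260000
Research, 120000
Sales, 50000


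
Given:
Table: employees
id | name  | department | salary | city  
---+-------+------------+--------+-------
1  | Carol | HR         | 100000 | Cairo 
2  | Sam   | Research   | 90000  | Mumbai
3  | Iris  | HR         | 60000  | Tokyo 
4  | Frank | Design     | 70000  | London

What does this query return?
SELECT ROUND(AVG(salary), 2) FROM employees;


SUM(salary) = 320000
COUNT = 4
ROUND(AVG, 2) = ROUND(320000 / 4, 2) = 80000.0

80000.0


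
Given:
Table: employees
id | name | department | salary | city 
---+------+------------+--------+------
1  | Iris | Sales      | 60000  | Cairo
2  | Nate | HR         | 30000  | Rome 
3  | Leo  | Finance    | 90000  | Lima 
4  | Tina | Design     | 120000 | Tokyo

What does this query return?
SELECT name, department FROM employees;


Projecting columns: name, department

4 rows:
Iris, Sales
Nate, HR
Leo, Finance
Tina, Design
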